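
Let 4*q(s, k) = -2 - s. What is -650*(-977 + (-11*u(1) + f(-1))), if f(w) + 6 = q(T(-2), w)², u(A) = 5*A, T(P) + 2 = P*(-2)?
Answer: 674050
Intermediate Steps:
T(P) = -2 - 2*P (T(P) = -2 + P*(-2) = -2 - 2*P)
q(s, k) = -½ - s/4 (q(s, k) = (-2 - s)/4 = -½ - s/4)
f(w) = -5 (f(w) = -6 + (-½ - (-2 - 2*(-2))/4)² = -6 + (-½ - (-2 + 4)/4)² = -6 + (-½ - ¼*2)² = -6 + (-½ - ½)² = -6 + (-1)² = -6 + 1 = -5)
-650*(-977 + (-11*u(1) + f(-1))) = -650*(-977 + (-55 - 5)) = -650*(-977 - 60) = -650*(-1037) = 674050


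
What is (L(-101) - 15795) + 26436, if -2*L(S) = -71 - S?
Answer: 10626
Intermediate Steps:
L(S) = 71/2 + S/2 (L(S) = -(-71 - S)/2 = 71/2 + S/2)
(L(-101) - 15795) + 26436 = ((71/2 + (½)*(-101)) - 15795) + 26436 = ((71/2 - 101/2) - 15795) + 26436 = (-15 - 15795) + 26436 = -15810 + 26436 = 10626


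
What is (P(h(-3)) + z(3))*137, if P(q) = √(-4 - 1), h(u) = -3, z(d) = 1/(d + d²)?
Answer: 137/12 + 137*I*√5 ≈ 11.417 + 306.34*I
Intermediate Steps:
P(q) = I*√5 (P(q) = √(-5) = I*√5)
(P(h(-3)) + z(3))*137 = (I*√5 + 1/(3*(1 + 3)))*137 = (I*√5 + (⅓)/4)*137 = (I*√5 + (⅓)*(¼))*137 = (I*√5 + 1/12)*137 = (1/12 + I*√5)*137 = 137/12 + 137*I*√5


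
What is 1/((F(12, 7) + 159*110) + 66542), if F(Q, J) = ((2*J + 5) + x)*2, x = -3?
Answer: 1/84064 ≈ 1.1896e-5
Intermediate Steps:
F(Q, J) = 4 + 4*J (F(Q, J) = ((2*J + 5) - 3)*2 = ((5 + 2*J) - 3)*2 = (2 + 2*J)*2 = 4 + 4*J)
1/((F(12, 7) + 159*110) + 66542) = 1/(((4 + 4*7) + 159*110) + 66542) = 1/(((4 + 28) + 17490) + 66542) = 1/((32 + 17490) + 66542) = 1/(17522 + 66542) = 1/84064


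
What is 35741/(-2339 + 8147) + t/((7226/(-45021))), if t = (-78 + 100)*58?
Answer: -166696363351/20984304 ≈ -7943.9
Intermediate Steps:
t = 1276 (t = 22*58 = 1276)
35741/(-2339 + 8147) + t/((7226/(-45021))) = 35741/(-2339 + 8147) + 1276/((7226/(-45021))) = 35741/5808 + 1276/((7226*(-1/45021))) = 35741*(1/5808) + 1276/(-7226/45021) = 35741/5808 + 1276*(-45021/7226) = 35741/5808 - 28723398/3613 = -166696363351/20984304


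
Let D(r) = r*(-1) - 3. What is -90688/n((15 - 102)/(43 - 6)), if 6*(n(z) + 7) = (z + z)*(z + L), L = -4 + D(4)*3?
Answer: -124151872/19765 ≈ -6281.4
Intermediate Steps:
D(r) = -3 - r (D(r) = -r - 3 = -3 - r)
L = -25 (L = -4 + (-3 - 1*4)*3 = -4 + (-3 - 4)*3 = -4 - 7*3 = -4 - 21 = -25)
n(z) = -7 + z*(-25 + z)/3 (n(z) = -7 + ((z + z)*(z - 25))/6 = -7 + ((2*z)*(-25 + z))/6 = -7 + (2*z*(-25 + z))/6 = -7 + z*(-25 + z)/3)
-90688/n((15 - 102)/(43 - 6)) = -90688/(-7 - 25*(15 - 102)/(3*(43 - 6)) + ((15 - 102)/(43 - 6))²/3) = -90688/(-7 - (-725)/37 + (-87/37)²/3) = -90688/(-7 - (-725)/37 + (-87*1/37)²/3) = -90688/(-7 - 25/3*(-87/37) + (-87/37)²/3) = -90688/(-7 + 725/37 + (⅓)*(7569/1369)) = -90688/(-7 + 725/37 + 2523/1369) = -90688/19765/1369 = -90688*1369/19765 = -124151872/19765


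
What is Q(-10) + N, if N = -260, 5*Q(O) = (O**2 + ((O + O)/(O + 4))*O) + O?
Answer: -746/3 ≈ -248.67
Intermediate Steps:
Q(O) = O/5 + O**2/5 + 2*O**2/(5*(4 + O)) (Q(O) = ((O**2 + ((O + O)/(O + 4))*O) + O)/5 = ((O**2 + ((2*O)/(4 + O))*O) + O)/5 = ((O**2 + (2*O/(4 + O))*O) + O)/5 = ((O**2 + 2*O**2/(4 + O)) + O)/5 = (O + O**2 + 2*O**2/(4 + O))/5 = O/5 + O**2/5 + 2*O**2/(5*(4 + O)))
Q(-10) + N = (1/5)*(-10)*(4 + (-10)**2 + 7*(-10))/(4 - 10) - 260 = (1/5)*(-10)*(4 + 100 - 70)/(-6) - 260 = (1/5)*(-10)*(-1/6)*34 - 260 = 34/3 - 260 = -746/3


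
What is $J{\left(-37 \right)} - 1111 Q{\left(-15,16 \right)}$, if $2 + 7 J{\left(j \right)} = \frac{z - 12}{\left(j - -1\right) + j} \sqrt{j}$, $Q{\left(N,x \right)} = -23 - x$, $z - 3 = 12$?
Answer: $\frac{303301}{7} - \frac{3 i \sqrt{37}}{511} \approx 43329.0 - 0.035711 i$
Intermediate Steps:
$z = 15$ ($z = 3 + 12 = 15$)
$J{\left(j \right)} = - \frac{2}{7} + \frac{3 \sqrt{j}}{7 \left(1 + 2 j\right)}$ ($J{\left(j \right)} = - \frac{2}{7} + \frac{\frac{15 - 12}{\left(j - -1\right) + j} \sqrt{j}}{7} = - \frac{2}{7} + \frac{\frac{3}{\left(j + 1\right) + j} \sqrt{j}}{7} = - \frac{2}{7} + \frac{\frac{3}{\left(1 + j\right) + j} \sqrt{j}}{7} = - \frac{2}{7} + \frac{\frac{3}{1 + 2 j} \sqrt{j}}{7} = - \frac{2}{7} + \frac{3 \sqrt{j} \frac{1}{1 + 2 j}}{7} = - \frac{2}{7} + \frac{3 \sqrt{j}}{7 \left(1 + 2 j\right)}$)
$J{\left(-37 \right)} - 1111 Q{\left(-15,16 \right)} = \frac{-2 - -148 + 3 \sqrt{-37}}{7 \left(1 + 2 \left(-37\right)\right)} - 1111 \left(-23 - 16\right) = \frac{-2 + 148 + 3 i \sqrt{37}}{7 \left(1 - 74\right)} - 1111 \left(-23 - 16\right) = \frac{-2 + 148 + 3 i \sqrt{37}}{7 \left(-73\right)} - -43329 = \frac{1}{7} \left(- \frac{1}{73}\right) \left(146 + 3 i \sqrt{37}\right) + 43329 = \left(- \frac{2}{7} - \frac{3 i \sqrt{37}}{511}\right) + 43329 = \frac{303301}{7} - \frac{3 i \sqrt{37}}{511}$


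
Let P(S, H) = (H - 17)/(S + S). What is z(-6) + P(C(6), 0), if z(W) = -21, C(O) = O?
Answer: -269/12 ≈ -22.417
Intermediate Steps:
P(S, H) = (-17 + H)/(2*S) (P(S, H) = (-17 + H)/((2*S)) = (-17 + H)*(1/(2*S)) = (-17 + H)/(2*S))
z(-6) + P(C(6), 0) = -21 + (1/2)*(-17 + 0)/6 = -21 + (1/2)*(1/6)*(-17) = -21 - 17/12 = -269/12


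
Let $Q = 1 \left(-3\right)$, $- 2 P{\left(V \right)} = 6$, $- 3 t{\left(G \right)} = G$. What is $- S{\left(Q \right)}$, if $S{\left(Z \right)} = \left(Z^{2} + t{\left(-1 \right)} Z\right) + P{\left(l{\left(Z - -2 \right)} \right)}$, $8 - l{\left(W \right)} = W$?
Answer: $-5$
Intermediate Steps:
$l{\left(W \right)} = 8 - W$
$t{\left(G \right)} = - \frac{G}{3}$
$P{\left(V \right)} = -3$ ($P{\left(V \right)} = \left(- \frac{1}{2}\right) 6 = -3$)
$Q = -3$
$S{\left(Z \right)} = -3 + Z^{2} + \frac{Z}{3}$ ($S{\left(Z \right)} = \left(Z^{2} + \left(- \frac{1}{3}\right) \left(-1\right) Z\right) - 3 = \left(Z^{2} + \frac{Z}{3}\right) - 3 = -3 + Z^{2} + \frac{Z}{3}$)
$- S{\left(Q \right)} = - (-3 + \left(-3\right)^{2} + \frac{1}{3} \left(-3\right)) = - (-3 + 9 - 1) = \left(-1\right) 5 = -5$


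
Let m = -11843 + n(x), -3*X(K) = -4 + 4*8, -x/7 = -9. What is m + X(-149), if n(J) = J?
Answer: -35368/3 ≈ -11789.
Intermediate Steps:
x = 63 (x = -7*(-9) = 63)
X(K) = -28/3 (X(K) = -(-4 + 4*8)/3 = -(-4 + 32)/3 = -⅓*28 = -28/3)
m = -11780 (m = -11843 + 63 = -11780)
m + X(-149) = -11780 - 28/3 = -35368/3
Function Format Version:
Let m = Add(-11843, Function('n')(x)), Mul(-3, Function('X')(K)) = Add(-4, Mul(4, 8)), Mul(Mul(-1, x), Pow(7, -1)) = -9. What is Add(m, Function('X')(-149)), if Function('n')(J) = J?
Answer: Rational(-35368, 3) ≈ -11789.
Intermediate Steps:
x = 63 (x = Mul(-7, -9) = 63)
Function('X')(K) = Rational(-28, 3) (Function('X')(K) = Mul(Rational(-1, 3), Add(-4, Mul(4, 8))) = Mul(Rational(-1, 3), Add(-4, 32)) = Mul(Rational(-1, 3), 28) = Rational(-28, 3))
m = -11780 (m = Add(-11843, 63) = -11780)
Add(m, Function('X')(-149)) = Add(-11780, Rational(-28, 3)) = Rational(-35368, 3)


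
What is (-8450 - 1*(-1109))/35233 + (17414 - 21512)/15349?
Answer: -257061843/540791317 ≈ -0.47534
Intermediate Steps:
(-8450 - 1*(-1109))/35233 + (17414 - 21512)/15349 = (-8450 + 1109)*(1/35233) - 4098*1/15349 = -7341*1/35233 - 4098/15349 = -7341/35233 - 4098/15349 = -257061843/540791317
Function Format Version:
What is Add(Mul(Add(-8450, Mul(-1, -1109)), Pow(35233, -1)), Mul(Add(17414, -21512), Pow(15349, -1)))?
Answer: Rational(-257061843, 540791317) ≈ -0.47534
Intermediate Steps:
Add(Mul(Add(-8450, Mul(-1, -1109)), Pow(35233, -1)), Mul(Add(17414, -21512), Pow(15349, -1))) = Add(Mul(Add(-8450, 1109), Rational(1, 35233)), Mul(-4098, Rational(1, 15349))) = Add(Mul(-7341, Rational(1, 35233)), Rational(-4098, 15349)) = Add(Rational(-7341, 35233), Rational(-4098, 15349)) = Rational(-257061843, 540791317)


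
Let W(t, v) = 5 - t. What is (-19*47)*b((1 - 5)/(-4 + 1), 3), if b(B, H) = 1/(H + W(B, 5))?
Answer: -2679/20 ≈ -133.95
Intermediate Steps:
b(B, H) = 1/(5 + H - B) (b(B, H) = 1/(H + (5 - B)) = 1/(5 + H - B))
(-19*47)*b((1 - 5)/(-4 + 1), 3) = (-19*47)/(5 + 3 - (1 - 5)/(-4 + 1)) = -893/(5 + 3 - (-4)/(-3)) = -893/(5 + 3 - (-4)*(-1)/3) = -893/(5 + 3 - 1*4/3) = -893/(5 + 3 - 4/3) = -893/20/3 = -893*3/20 = -2679/20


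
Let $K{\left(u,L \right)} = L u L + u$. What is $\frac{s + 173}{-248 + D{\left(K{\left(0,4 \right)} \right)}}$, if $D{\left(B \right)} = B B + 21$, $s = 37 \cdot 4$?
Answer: $- \frac{321}{227} \approx -1.4141$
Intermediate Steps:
$s = 148$
$K{\left(u,L \right)} = u + u L^{2}$ ($K{\left(u,L \right)} = u L^{2} + u = u + u L^{2}$)
$D{\left(B \right)} = 21 + B^{2}$ ($D{\left(B \right)} = B^{2} + 21 = 21 + B^{2}$)
$\frac{s + 173}{-248 + D{\left(K{\left(0,4 \right)} \right)}} = \frac{148 + 173}{-248 + \left(21 + \left(0 \left(1 + 4^{2}\right)\right)^{2}\right)} = \frac{321}{-248 + \left(21 + \left(0 \left(1 + 16\right)\right)^{2}\right)} = \frac{321}{-248 + \left(21 + \left(0 \cdot 17\right)^{2}\right)} = \frac{321}{-248 + \left(21 + 0^{2}\right)} = \frac{321}{-248 + \left(21 + 0\right)} = \frac{321}{-248 + 21} = \frac{321}{-227} = 321 \left(- \frac{1}{227}\right) = - \frac{321}{227}$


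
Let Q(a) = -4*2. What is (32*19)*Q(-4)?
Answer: -4864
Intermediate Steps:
Q(a) = -8
(32*19)*Q(-4) = (32*19)*(-8) = 608*(-8) = -4864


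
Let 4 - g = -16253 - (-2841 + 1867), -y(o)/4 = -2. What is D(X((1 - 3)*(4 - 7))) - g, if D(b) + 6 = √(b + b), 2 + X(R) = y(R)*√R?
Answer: -15289 + 2*√(-1 + 4*√6) ≈ -15283.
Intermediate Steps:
y(o) = 8 (y(o) = -4*(-2) = 8)
X(R) = -2 + 8*√R
g = 15283 (g = 4 - (-16253 - (-2841 + 1867)) = 4 - (-16253 - 1*(-974)) = 4 - (-16253 + 974) = 4 - 1*(-15279) = 4 + 15279 = 15283)
D(b) = -6 + √2*√b (D(b) = -6 + √(b + b) = -6 + √(2*b) = -6 + √2*√b)
D(X((1 - 3)*(4 - 7))) - g = (-6 + √2*√(-2 + 8*√((1 - 3)*(4 - 7)))) - 1*15283 = (-6 + √2*√(-2 + 8*√(-2*(-3)))) - 15283 = (-6 + √2*√(-2 + 8*√6)) - 15283 = -15289 + √2*√(-2 + 8*√6)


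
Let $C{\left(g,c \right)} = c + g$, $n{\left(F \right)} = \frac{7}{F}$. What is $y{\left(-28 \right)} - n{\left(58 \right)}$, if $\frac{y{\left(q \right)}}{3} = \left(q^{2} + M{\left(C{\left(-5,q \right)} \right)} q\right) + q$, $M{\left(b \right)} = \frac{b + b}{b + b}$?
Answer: $\frac{126665}{58} \approx 2183.9$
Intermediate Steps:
$M{\left(b \right)} = 1$ ($M{\left(b \right)} = \frac{2 b}{2 b} = 2 b \frac{1}{2 b} = 1$)
$y{\left(q \right)} = 3 q^{2} + 6 q$ ($y{\left(q \right)} = 3 \left(\left(q^{2} + 1 q\right) + q\right) = 3 \left(\left(q^{2} + q\right) + q\right) = 3 \left(\left(q + q^{2}\right) + q\right) = 3 \left(q^{2} + 2 q\right) = 3 q^{2} + 6 q$)
$y{\left(-28 \right)} - n{\left(58 \right)} = 3 \left(-28\right) \left(2 - 28\right) - \frac{7}{58} = 3 \left(-28\right) \left(-26\right) - 7 \cdot \frac{1}{58} = 2184 - \frac{7}{58} = \frac{126665}{58}$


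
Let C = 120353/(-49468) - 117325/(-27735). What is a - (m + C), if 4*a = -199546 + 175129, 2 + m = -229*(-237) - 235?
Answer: -8251458693859/137199498 ≈ -60142.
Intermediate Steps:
m = 54036 (m = -2 + (-229*(-237) - 235) = -2 + (54273 - 235) = -2 + 54038 = 54036)
C = 493168529/274398996 (C = 120353*(-1/49468) - 117325*(-1/27735) = -120353/49468 + 23465/5547 = 493168529/274398996 ≈ 1.7973)
a = -24417/4 (a = (-199546 + 175129)/4 = (1/4)*(-24417) = -24417/4 ≈ -6104.3)
a - (m + C) = -24417/4 - (54036 + 493168529/274398996) = -24417/4 - 1*14827917316385/274398996 = -24417/4 - 14827917316385/274398996 = -8251458693859/137199498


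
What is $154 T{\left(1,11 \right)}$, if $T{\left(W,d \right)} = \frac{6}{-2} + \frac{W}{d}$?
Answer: $-448$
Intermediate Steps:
$T{\left(W,d \right)} = -3 + \frac{W}{d}$ ($T{\left(W,d \right)} = 6 \left(- \frac{1}{2}\right) + \frac{W}{d} = -3 + \frac{W}{d}$)
$154 T{\left(1,11 \right)} = 154 \left(-3 + 1 \cdot \frac{1}{11}\right) = 154 \left(-3 + \frac{1}{11}\right) = 154 \left(- \frac{32}{11}\right) = -448$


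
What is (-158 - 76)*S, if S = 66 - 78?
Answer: 2808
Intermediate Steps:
S = -12
(-158 - 76)*S = (-158 - 76)*(-12) = -234*(-12) = 2808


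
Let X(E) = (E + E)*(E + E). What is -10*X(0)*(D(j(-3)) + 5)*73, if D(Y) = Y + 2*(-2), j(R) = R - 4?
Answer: 0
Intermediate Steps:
j(R) = -4 + R
X(E) = 4*E² (X(E) = (2*E)*(2*E) = 4*E²)
D(Y) = -4 + Y (D(Y) = Y - 4 = -4 + Y)
-10*X(0)*(D(j(-3)) + 5)*73 = -10*4*0²*((-4 + (-4 - 3)) + 5)*73 = -10*4*0*((-4 - 7) + 5)*73 = -0*(-11 + 5)*73 = -0*(-6)*73 = -10*0*73 = 0*73 = 0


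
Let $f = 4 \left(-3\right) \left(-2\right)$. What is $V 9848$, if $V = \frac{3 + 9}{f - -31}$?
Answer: $\frac{118176}{55} \approx 2148.7$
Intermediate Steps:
$f = 24$ ($f = \left(-12\right) \left(-2\right) = 24$)
$V = \frac{12}{55}$ ($V = \frac{3 + 9}{24 - -31} = \frac{12}{24 + 31} = \frac{12}{55} \approx 0.21818$)
$V 9848 = \frac{12}{55} \cdot 9848 = \frac{118176}{55}$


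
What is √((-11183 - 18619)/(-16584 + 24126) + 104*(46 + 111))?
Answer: √25792796553/1257 ≈ 127.77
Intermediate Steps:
√((-11183 - 18619)/(-16584 + 24126) + 104*(46 + 111)) = √(-29802/7542 + 104*157) = √(-29802*1/7542 + 16328) = √(-4967/1257 + 16328) = √(20519329/1257) = √25792796553/1257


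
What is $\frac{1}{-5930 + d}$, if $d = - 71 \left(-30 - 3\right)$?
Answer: $- \frac{1}{3587} \approx -0.00027878$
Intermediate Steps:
$d = 2343$ ($d = - 71 \left(-30 - 3\right) = \left(-71\right) \left(-33\right) = 2343$)
$\frac{1}{-5930 + d} = \frac{1}{-5930 + 2343} = \frac{1}{-3587} = - \frac{1}{3587}$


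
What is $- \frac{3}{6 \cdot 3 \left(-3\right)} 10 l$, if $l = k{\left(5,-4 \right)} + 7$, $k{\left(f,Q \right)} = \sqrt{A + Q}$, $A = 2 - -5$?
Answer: $\frac{35}{9} + \frac{5 \sqrt{3}}{9} \approx 4.8511$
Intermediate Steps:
$A = 7$ ($A = 2 + 5 = 7$)
$k{\left(f,Q \right)} = \sqrt{7 + Q}$
$l = 7 + \sqrt{3}$ ($l = \sqrt{7 - 4} + 7 = \sqrt{3} + 7 = 7 + \sqrt{3} \approx 8.7321$)
$- \frac{3}{6 \cdot 3 \left(-3\right)} 10 l = - \frac{3}{6 \cdot 3 \left(-3\right)} 10 \left(7 + \sqrt{3}\right) = - \frac{3}{18 \left(-3\right)} 10 \left(7 + \sqrt{3}\right) = - \frac{3}{-54} \cdot 10 \left(7 + \sqrt{3}\right) = \left(-3\right) \left(- \frac{1}{54}\right) 10 \left(7 + \sqrt{3}\right) = \frac{1}{18} \cdot 10 \left(7 + \sqrt{3}\right) = \frac{5 \left(7 + \sqrt{3}\right)}{9} = \frac{35}{9} + \frac{5 \sqrt{3}}{9}$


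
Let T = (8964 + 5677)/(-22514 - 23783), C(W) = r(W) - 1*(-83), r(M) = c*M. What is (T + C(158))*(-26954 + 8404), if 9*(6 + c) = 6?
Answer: 1958041280300/138891 ≈ 1.4098e+7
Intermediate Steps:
c = -16/3 (c = -6 + (1/9)*6 = -6 + 2/3 = -16/3 ≈ -5.3333)
r(M) = -16*M/3
C(W) = 83 - 16*W/3 (C(W) = -16*W/3 - 1*(-83) = -16*W/3 + 83 = 83 - 16*W/3)
T = -14641/46297 (T = 14641/(-46297) = 14641*(-1/46297) = -14641/46297 ≈ -0.31624)
(T + C(158))*(-26954 + 8404) = (-14641/46297 + (83 - 16/3*158))*(-26954 + 8404) = (-14641/46297 + (83 - 2528/3))*(-18550) = (-14641/46297 - 2279/3)*(-18550) = -105554786/138891*(-18550) = 1958041280300/138891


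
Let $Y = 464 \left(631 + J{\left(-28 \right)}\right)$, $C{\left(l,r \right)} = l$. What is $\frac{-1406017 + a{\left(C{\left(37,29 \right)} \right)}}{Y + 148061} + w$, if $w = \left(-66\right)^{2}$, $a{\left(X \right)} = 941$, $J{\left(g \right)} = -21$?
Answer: $\frac{1876470880}{431101} \approx 4352.7$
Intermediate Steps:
$w = 4356$
$Y = 283040$ ($Y = 464 \left(631 - 21\right) = 464 \cdot 610 = 283040$)
$\frac{-1406017 + a{\left(C{\left(37,29 \right)} \right)}}{Y + 148061} + w = \frac{-1406017 + 941}{283040 + 148061} + 4356 = - \frac{1405076}{431101} + 4356 = \frac{1876470880}{431101}$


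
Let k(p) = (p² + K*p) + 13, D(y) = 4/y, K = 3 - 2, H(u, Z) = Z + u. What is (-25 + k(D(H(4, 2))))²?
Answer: 9604/81 ≈ 118.57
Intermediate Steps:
K = 1
k(p) = 13 + p + p² (k(p) = (p² + 1*p) + 13 = (p² + p) + 13 = (p + p²) + 13 = 13 + p + p²)
(-25 + k(D(H(4, 2))))² = (-25 + (13 + 4/(2 + 4) + (4/(2 + 4))²))² = (-25 + (13 + 4/6 + (4/6)²))² = (-25 + (13 + 4*(⅙) + (4*(⅙))²))² = (-25 + (13 + ⅔ + (⅔)²))² = (-25 + (13 + ⅔ + 4/9))² = (-25 + 127/9)² = (-98/9)² = 9604/81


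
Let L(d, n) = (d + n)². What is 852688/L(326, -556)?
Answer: 213172/13225 ≈ 16.119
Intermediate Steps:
852688/L(326, -556) = 852688/((326 - 556)²) = 852688/((-230)²) = 852688/52900 = 852688*(1/52900) = 213172/13225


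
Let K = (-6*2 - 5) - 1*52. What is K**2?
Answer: 4761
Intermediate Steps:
K = -69 (K = (-12 - 5) - 52 = -17 - 52 = -69)
K**2 = (-69)**2 = 4761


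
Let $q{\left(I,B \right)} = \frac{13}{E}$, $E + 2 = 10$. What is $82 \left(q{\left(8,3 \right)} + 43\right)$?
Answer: $\frac{14637}{4} \approx 3659.3$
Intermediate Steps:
$E = 8$ ($E = -2 + 10 = 8$)
$q{\left(I,B \right)} = \frac{13}{8}$
$82 \left(q{\left(8,3 \right)} + 43\right) = 82 \left(\frac{13}{8} + 43\right) = 82 \cdot \frac{357}{8} = \frac{14637}{4}$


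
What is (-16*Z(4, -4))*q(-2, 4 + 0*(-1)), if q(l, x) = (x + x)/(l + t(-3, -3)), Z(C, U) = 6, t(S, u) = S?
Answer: 768/5 ≈ 153.60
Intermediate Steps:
q(l, x) = 2*x/(-3 + l) (q(l, x) = (x + x)/(l - 3) = (2*x)/(-3 + l) = 2*x/(-3 + l))
(-16*Z(4, -4))*q(-2, 4 + 0*(-1)) = (-16*6)*(2*(4 + 0*(-1))/(-3 - 2)) = -192*(4 + 0)/(-5) = -192*4*(-1)/5 = -96*(-8/5) = 768/5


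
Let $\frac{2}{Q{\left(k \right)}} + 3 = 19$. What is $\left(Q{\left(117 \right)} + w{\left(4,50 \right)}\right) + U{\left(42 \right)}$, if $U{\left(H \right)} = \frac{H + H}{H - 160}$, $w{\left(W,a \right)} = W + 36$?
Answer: $\frac{18603}{472} \approx 39.413$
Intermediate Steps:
$Q{\left(k \right)} = \frac{1}{8}$ ($Q{\left(k \right)} = \frac{2}{-3 + 19} = \frac{2}{16} = 2 \cdot \frac{1}{16} = \frac{1}{8}$)
$w{\left(W,a \right)} = 36 + W$
$U{\left(H \right)} = \frac{2 H}{-160 + H}$
$\left(Q{\left(117 \right)} + w{\left(4,50 \right)}\right) + U{\left(42 \right)} = \left(\frac{1}{8} + \left(36 + 4\right)\right) + 2 \cdot 42 \frac{1}{-160 + 42} = \left(\frac{1}{8} + 40\right) + 2 \cdot 42 \frac{1}{-118} = \frac{321}{8} + 2 \cdot 42 \left(- \frac{1}{118}\right) = \frac{321}{8} - \frac{42}{59} = \frac{18603}{472}$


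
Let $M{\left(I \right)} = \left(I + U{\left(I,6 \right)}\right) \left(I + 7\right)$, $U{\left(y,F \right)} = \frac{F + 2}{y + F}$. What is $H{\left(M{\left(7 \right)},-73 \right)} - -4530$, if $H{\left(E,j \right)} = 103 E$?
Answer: $\frac{201648}{13} \approx 15511.0$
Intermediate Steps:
$U{\left(y,F \right)} = \frac{2 + F}{F + y}$
$M{\left(I \right)} = \left(7 + I\right) \left(I + \frac{8}{6 + I}\right)$ ($M{\left(I \right)} = \left(I + \frac{2 + 6}{6 + I}\right) \left(I + 7\right) = \left(I + \frac{1}{6 + I} 8\right) \left(7 + I\right) = \left(I + \frac{8}{6 + I}\right) \left(7 + I\right) = \left(7 + I\right) \left(I + \frac{8}{6 + I}\right)$)
$H{\left(M{\left(7 \right)},-73 \right)} - -4530 = 103 \frac{56 + 8 \cdot 7 + 7 \left(6 + 7\right) \left(7 + 7\right)}{6 + 7} - -4530 = 103 \frac{56 + 56 + 7 \cdot 13 \cdot 14}{13} + 4530 = 103 \frac{56 + 56 + 1274}{13} + 4530 = 103 \cdot \frac{1}{13} \cdot 1386 + 4530 = 103 \cdot \frac{1386}{13} + 4530 = \frac{142758}{13} + 4530 = \frac{201648}{13}$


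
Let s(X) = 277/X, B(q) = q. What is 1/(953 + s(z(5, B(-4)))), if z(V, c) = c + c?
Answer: 8/7347 ≈ 0.0010889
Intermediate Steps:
z(V, c) = 2*c
1/(953 + s(z(5, B(-4)))) = 1/(953 + 277/((2*(-4)))) = 1/(953 + 277/(-8)) = 1/(953 + 277*(-⅛)) = 1/(953 - 277/8) = 1/(7347/8) = 8/7347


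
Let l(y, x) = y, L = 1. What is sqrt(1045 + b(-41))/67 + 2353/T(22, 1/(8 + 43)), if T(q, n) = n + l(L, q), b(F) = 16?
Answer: 9231/4 + sqrt(1061)/67 ≈ 2308.2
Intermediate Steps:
T(q, n) = 1 + n (T(q, n) = n + 1 = 1 + n)
sqrt(1045 + b(-41))/67 + 2353/T(22, 1/(8 + 43)) = sqrt(1045 + 16)/67 + 2353/(1 + 1/(8 + 43)) = sqrt(1061)*(1/67) + 2353/(1 + 1/51) = sqrt(1061)/67 + 2353/(1 + 1/51) = sqrt(1061)/67 + 2353/(52/51) = sqrt(1061)/67 + 2353*(51/52) = sqrt(1061)/67 + 9231/4 = 9231/4 + sqrt(1061)/67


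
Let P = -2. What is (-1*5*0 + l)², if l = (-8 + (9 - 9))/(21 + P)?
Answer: 64/361 ≈ 0.17729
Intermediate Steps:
l = -8/19 (l = (-8 + (9 - 9))/(21 - 2) = (-8 + 0)/19 = -8*1/19 = -8/19 ≈ -0.42105)
(-1*5*0 + l)² = (-1*5*0 - 8/19)² = (-5*0 - 8/19)² = (0 - 8/19)² = (-8/19)² = 64/361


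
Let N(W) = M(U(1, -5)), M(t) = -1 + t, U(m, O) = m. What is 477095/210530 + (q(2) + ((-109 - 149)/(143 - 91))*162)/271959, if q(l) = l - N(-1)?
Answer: 336911854835/148864373502 ≈ 2.2632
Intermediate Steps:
N(W) = 0 (N(W) = -1 + 1 = 0)
q(l) = l (q(l) = l - 1*0 = l + 0 = l)
477095/210530 + (q(2) + ((-109 - 149)/(143 - 91))*162)/271959 = 477095/210530 + (2 + ((-109 - 149)/(143 - 91))*162)/271959 = 477095*(1/210530) + (2 - 258/52*162)*(1/271959) = 95419/42106 + (2 - 258*1/52*162)*(1/271959) = 95419/42106 + (2 - 129/26*162)*(1/271959) = 95419/42106 + (2 - 10449/13)*(1/271959) = 95419/42106 - 10423/13*1/271959 = 95419/42106 - 10423/3535467 = 336911854835/148864373502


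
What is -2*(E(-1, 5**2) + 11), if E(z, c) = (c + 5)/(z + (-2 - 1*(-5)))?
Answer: -52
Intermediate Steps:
E(z, c) = (5 + c)/(3 + z) (E(z, c) = (5 + c)/(z + (-2 + 5)) = (5 + c)/(z + 3) = (5 + c)/(3 + z))
-2*(E(-1, 5**2) + 11) = -2*((5 + 5**2)/(3 - 1) + 11) = -2*((5 + 25)/2 + 11) = -2*((1/2)*30 + 11) = -2*(15 + 11) = -2*26 = -52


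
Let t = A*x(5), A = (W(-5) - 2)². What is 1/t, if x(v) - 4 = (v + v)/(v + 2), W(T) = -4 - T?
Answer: 7/38 ≈ 0.18421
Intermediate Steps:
x(v) = 4 + 2*v/(2 + v) (x(v) = 4 + (v + v)/(v + 2) = 4 + (2*v)/(2 + v) = 4 + 2*v/(2 + v))
A = 1 (A = ((-4 - 1*(-5)) - 2)² = ((-4 + 5) - 2)² = (1 - 2)² = (-1)² = 1)
t = 38/7 (t = 1*(2*(4 + 3*5)/(2 + 5)) = 1*(2*(4 + 15)/7) = 1*(2*(⅐)*19) = 1*(38/7) = 38/7 ≈ 5.4286)
1/t = 1/(38/7) = 7/38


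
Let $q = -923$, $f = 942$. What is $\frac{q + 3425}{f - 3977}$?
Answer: $- \frac{2502}{3035} \approx -0.82438$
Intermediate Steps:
$\frac{q + 3425}{f - 3977} = \frac{-923 + 3425}{942 - 3977} = \frac{2502}{-3035} = 2502 \left(- \frac{1}{3035}\right) = - \frac{2502}{3035}$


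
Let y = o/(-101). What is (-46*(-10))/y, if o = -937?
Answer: 46460/937 ≈ 49.584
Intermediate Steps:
y = 937/101 (y = -937/(-101) = -937*(-1/101) = 937/101 ≈ 9.2772)
(-46*(-10))/y = (-46*(-10))/(937/101) = 460*(101/937) = 46460/937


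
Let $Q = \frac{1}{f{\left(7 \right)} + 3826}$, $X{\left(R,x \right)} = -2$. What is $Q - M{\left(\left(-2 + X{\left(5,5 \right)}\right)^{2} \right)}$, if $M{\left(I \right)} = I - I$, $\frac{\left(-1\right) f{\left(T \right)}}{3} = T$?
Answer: $\frac{1}{3805} \approx 0.00026281$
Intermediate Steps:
$f{\left(T \right)} = - 3 T$
$M{\left(I \right)} = 0$
$Q = \frac{1}{3805}$ ($Q = \frac{1}{\left(-3\right) 7 + 3826} = \frac{1}{-21 + 3826} = \frac{1}{3805} \approx 0.00026281$)
$Q - M{\left(\left(-2 + X{\left(5,5 \right)}\right)^{2} \right)} = \frac{1}{3805} - 0 = \frac{1}{3805} + 0 = \frac{1}{3805}$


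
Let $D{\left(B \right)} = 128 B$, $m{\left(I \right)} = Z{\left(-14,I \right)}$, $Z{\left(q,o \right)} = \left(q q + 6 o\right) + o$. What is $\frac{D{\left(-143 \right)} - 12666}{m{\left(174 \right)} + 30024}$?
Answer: $- \frac{15485}{15719} \approx -0.98511$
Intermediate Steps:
$Z{\left(q,o \right)} = q^{2} + 7 o$ ($Z{\left(q,o \right)} = \left(q^{2} + 6 o\right) + o = q^{2} + 7 o$)
$m{\left(I \right)} = 196 + 7 I$ ($m{\left(I \right)} = \left(-14\right)^{2} + 7 I = 196 + 7 I$)
$\frac{D{\left(-143 \right)} - 12666}{m{\left(174 \right)} + 30024} = \frac{128 \left(-143\right) - 12666}{\left(196 + 7 \cdot 174\right) + 30024} = \frac{-18304 - 12666}{\left(196 + 1218\right) + 30024} = - \frac{30970}{1414 + 30024} = - \frac{30970}{31438} = \left(-30970\right) \frac{1}{31438} = - \frac{15485}{15719}$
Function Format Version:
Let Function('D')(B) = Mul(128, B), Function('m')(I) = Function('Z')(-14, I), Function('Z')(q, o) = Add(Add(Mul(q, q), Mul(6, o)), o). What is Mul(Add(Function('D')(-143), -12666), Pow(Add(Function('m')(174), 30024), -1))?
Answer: Rational(-15485, 15719) ≈ -0.98511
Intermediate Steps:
Function('Z')(q, o) = Add(Pow(q, 2), Mul(7, o)) (Function('Z')(q, o) = Add(Add(Pow(q, 2), Mul(6, o)), o) = Add(Pow(q, 2), Mul(7, o)))
Function('m')(I) = Add(196, Mul(7, I)) (Function('m')(I) = Add(Pow(-14, 2), Mul(7, I)) = Add(196, Mul(7, I)))
Mul(Add(Function('D')(-143), -12666), Pow(Add(Function('m')(174), 30024), -1)) = Mul(Add(Mul(128, -143), -12666), Pow(Add(Add(196, Mul(7, 174)), 30024), -1)) = Mul(Add(-18304, -12666), Pow(Add(Add(196, 1218), 30024), -1)) = Mul(-30970, Pow(Add(1414, 30024), -1)) = Mul(-30970, Pow(31438, -1)) = Mul(-30970, Rational(1, 31438)) = Rational(-15485, 15719)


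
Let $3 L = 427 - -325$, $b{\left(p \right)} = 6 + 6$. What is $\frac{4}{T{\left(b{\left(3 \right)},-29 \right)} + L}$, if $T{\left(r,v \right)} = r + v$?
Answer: $\frac{12}{701} \approx 0.017118$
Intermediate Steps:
$b{\left(p \right)} = 12$
$L = \frac{752}{3}$ ($L = \frac{427 - -325}{3} = \frac{427 + 325}{3} = \frac{1}{3} \cdot 752 = \frac{752}{3} \approx 250.67$)
$\frac{4}{T{\left(b{\left(3 \right)},-29 \right)} + L} = \frac{4}{\left(12 - 29\right) + \frac{752}{3}} = \frac{4}{-17 + \frac{752}{3}} = \frac{4}{\frac{701}{3}} = 4 \cdot \frac{3}{701} = \frac{12}{701}$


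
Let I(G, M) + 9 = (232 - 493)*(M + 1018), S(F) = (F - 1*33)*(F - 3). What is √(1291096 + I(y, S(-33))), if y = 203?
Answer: √405253 ≈ 636.59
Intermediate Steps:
S(F) = (-33 + F)*(-3 + F) (S(F) = (F - 33)*(-3 + F) = (-33 + F)*(-3 + F))
I(G, M) = -265707 - 261*M (I(G, M) = -9 + (232 - 493)*(M + 1018) = -9 - 261*(1018 + M) = -9 + (-265698 - 261*M) = -265707 - 261*M)
√(1291096 + I(y, S(-33))) = √(1291096 + (-265707 - 261*(99 + (-33)² - 36*(-33)))) = √(1291096 + (-265707 - 261*(99 + 1089 + 1188))) = √(1291096 + (-265707 - 261*2376)) = √(1291096 + (-265707 - 620136)) = √(1291096 - 885843) = √405253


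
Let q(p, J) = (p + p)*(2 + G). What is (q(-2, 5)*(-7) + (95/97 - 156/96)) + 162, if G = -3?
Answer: 103483/776 ≈ 133.35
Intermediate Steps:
q(p, J) = -2*p (q(p, J) = (p + p)*(2 - 3) = (2*p)*(-1) = -2*p)
(q(-2, 5)*(-7) + (95/97 - 156/96)) + 162 = (-2*(-2)*(-7) + (95/97 - 156/96)) + 162 = (4*(-7) + (95*(1/97) - 156*1/96)) + 162 = (-28 + (95/97 - 13/8)) + 162 = (-28 - 501/776) + 162 = -22229/776 + 162 = 103483/776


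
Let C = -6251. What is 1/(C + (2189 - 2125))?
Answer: -1/6187 ≈ -0.00016163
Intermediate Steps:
1/(C + (2189 - 2125)) = 1/(-6251 + (2189 - 2125)) = 1/(-6251 + 64) = 1/(-6187) = -1/6187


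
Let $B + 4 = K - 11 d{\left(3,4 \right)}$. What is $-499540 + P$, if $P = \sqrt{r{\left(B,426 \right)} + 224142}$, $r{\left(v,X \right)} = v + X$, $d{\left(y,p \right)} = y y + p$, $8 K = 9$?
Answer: $-499540 + \frac{\sqrt{3590754}}{4} \approx -4.9907 \cdot 10^{5}$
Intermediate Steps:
$K = \frac{9}{8}$ ($K = \frac{1}{8} \cdot 9 = \frac{9}{8} \approx 1.125$)
$d{\left(y,p \right)} = p + y^{2}$ ($d{\left(y,p \right)} = y^{2} + p = p + y^{2}$)
$B = - \frac{1167}{8}$ ($B = -4 + \left(\frac{9}{8} - 11 \left(4 + 3^{2}\right)\right) = -4 + \left(\frac{9}{8} - 11 \left(4 + 9\right)\right) = -4 + \left(\frac{9}{8} - 143\right) = -4 - \frac{1135}{8} = - \frac{1167}{8} \approx -145.88$)
$r{\left(v,X \right)} = X + v$
$P = \frac{\sqrt{3590754}}{4}$ ($P = \sqrt{\left(426 - \frac{1167}{8}\right) + 224142} = \sqrt{\frac{2241}{8} + 224142} = \sqrt{\frac{1795377}{8}} = \frac{\sqrt{3590754}}{4} \approx 473.73$)
$-499540 + P = -499540 + \frac{\sqrt{3590754}}{4}$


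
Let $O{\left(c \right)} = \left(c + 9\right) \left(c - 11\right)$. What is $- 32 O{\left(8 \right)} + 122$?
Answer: $1754$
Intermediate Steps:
$O{\left(c \right)} = \left(-11 + c\right) \left(9 + c\right)$ ($O{\left(c \right)} = \left(9 + c\right) \left(-11 + c\right) = \left(-11 + c\right) \left(9 + c\right)$)
$- 32 O{\left(8 \right)} + 122 = - 32 \left(-99 + 8^{2} - 16\right) + 122 = - 32 \left(-99 + 64 - 16\right) + 122 = \left(-32\right) \left(-51\right) + 122 = 1632 + 122 = 1754$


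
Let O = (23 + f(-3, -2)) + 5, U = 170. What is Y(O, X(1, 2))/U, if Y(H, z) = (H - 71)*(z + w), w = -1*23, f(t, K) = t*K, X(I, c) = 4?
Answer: 703/170 ≈ 4.1353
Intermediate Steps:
f(t, K) = K*t
O = 34 (O = (23 - 2*(-3)) + 5 = (23 + 6) + 5 = 29 + 5 = 34)
w = -23
Y(H, z) = (-71 + H)*(-23 + z) (Y(H, z) = (H - 71)*(z - 23) = (-71 + H)*(-23 + z))
Y(O, X(1, 2))/U = (1633 - 71*4 - 23*34 + 34*4)/170 = (1633 - 284 - 782 + 136)*(1/170) = 703*(1/170) = 703/170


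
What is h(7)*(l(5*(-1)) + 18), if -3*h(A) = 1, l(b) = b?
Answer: -13/3 ≈ -4.3333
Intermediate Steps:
h(A) = -⅓ (h(A) = -⅓*1 = -⅓)
h(7)*(l(5*(-1)) + 18) = -(5*(-1) + 18)/3 = -(-5 + 18)/3 = -⅓*13 = -13/3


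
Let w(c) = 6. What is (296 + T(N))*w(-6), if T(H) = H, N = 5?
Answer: 1806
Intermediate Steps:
(296 + T(N))*w(-6) = (296 + 5)*6 = 301*6 = 1806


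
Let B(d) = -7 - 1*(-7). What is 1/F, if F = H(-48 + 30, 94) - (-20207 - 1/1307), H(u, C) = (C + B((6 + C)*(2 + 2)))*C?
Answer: 1307/37959202 ≈ 3.4432e-5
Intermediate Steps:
B(d) = 0 (B(d) = -7 + 7 = 0)
H(u, C) = C² (H(u, C) = (C + 0)*C = C*C = C²)
F = 37959202/1307 (F = 94² - (-20207 - 1/1307) = 8836 - (-20207 - 1*1/1307) = 8836 - (-20207 - 1/1307) = 8836 - 1*(-26410550/1307) = 8836 + 26410550/1307 = 37959202/1307 ≈ 29043.)
1/F = 1/(37959202/1307) = 1307/37959202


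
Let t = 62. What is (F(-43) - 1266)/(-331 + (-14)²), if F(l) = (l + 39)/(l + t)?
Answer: 24058/2565 ≈ 9.3793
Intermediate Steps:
F(l) = (39 + l)/(62 + l) (F(l) = (l + 39)/(l + 62) = (39 + l)/(62 + l))
(F(-43) - 1266)/(-331 + (-14)²) = ((39 - 43)/(62 - 43) - 1266)/(-331 + (-14)²) = (-4/19 - 1266)/(-331 + 196) = ((1/19)*(-4) - 1266)/(-135) = (-4/19 - 1266)*(-1/135) = -24058/19*(-1/135) = 24058/2565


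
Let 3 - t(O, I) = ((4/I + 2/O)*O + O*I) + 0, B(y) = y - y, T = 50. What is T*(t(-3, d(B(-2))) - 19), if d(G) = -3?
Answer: -1550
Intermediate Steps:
B(y) = 0
t(O, I) = 3 - I*O - O*(2/O + 4/I) (t(O, I) = 3 - (((4/I + 2/O)*O + O*I) + 0) = 3 - (((2/O + 4/I)*O + I*O) + 0) = 3 - ((O*(2/O + 4/I) + I*O) + 0) = 3 - ((I*O + O*(2/O + 4/I)) + 0) = 3 - (I*O + O*(2/O + 4/I)) = 3 + (-I*O - O*(2/O + 4/I)) = 3 - I*O - O*(2/O + 4/I))
T*(t(-3, d(B(-2))) - 19) = 50*((1 - 1*(-3)*(-3) - 4*(-3)/(-3)) - 19) = 50*((1 - 9 - 4*(-3)*(-⅓)) - 19) = 50*((1 - 9 - 4) - 19) = 50*(-12 - 19) = 50*(-31) = -1550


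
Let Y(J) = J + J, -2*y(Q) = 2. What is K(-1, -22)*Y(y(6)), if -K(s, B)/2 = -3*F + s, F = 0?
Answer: -4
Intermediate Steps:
y(Q) = -1 (y(Q) = -½*2 = -1)
K(s, B) = -2*s (K(s, B) = -2*(-3*0 + s) = -2*(0 + s) = -2*s)
Y(J) = 2*J
K(-1, -22)*Y(y(6)) = (-2*(-1))*(2*(-1)) = 2*(-2) = -4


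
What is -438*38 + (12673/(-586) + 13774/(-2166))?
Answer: -10580675513/634638 ≈ -16672.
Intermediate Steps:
-438*38 + (12673/(-586) + 13774/(-2166)) = -16644 + (12673*(-1/586) + 13774*(-1/2166)) = -16644 + (-12673/586 - 6887/1083) = -16644 - 17760641/634638 = -10580675513/634638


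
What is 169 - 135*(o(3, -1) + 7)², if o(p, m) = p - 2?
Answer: -8471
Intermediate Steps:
o(p, m) = -2 + p
169 - 135*(o(3, -1) + 7)² = 169 - 135*((-2 + 3) + 7)² = 169 - 135*(1 + 7)² = 169 - 135*8² = 169 - 135*64 = 169 - 8640 = -8471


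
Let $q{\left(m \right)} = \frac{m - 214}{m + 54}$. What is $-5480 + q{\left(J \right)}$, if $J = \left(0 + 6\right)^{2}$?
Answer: $- \frac{246689}{45} \approx -5482.0$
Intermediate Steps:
$J = 36$ ($J = 6^{2} = 36$)
$q{\left(m \right)} = \frac{-214 + m}{54 + m}$
$-5480 + q{\left(J \right)} = -5480 + \frac{-214 + 36}{54 + 36} = -5480 + \frac{1}{90} \left(-178\right) = -5480 - \frac{89}{45} = - \frac{246689}{45}$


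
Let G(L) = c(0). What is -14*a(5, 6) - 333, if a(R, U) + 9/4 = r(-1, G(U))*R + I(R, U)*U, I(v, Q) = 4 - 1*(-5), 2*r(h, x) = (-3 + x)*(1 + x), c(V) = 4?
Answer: -2465/2 ≈ -1232.5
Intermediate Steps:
G(L) = 4
r(h, x) = (1 + x)*(-3 + x)/2 (r(h, x) = ((-3 + x)*(1 + x))/2 = ((1 + x)*(-3 + x))/2 = (1 + x)*(-3 + x)/2)
I(v, Q) = 9 (I(v, Q) = 4 + 5 = 9)
a(R, U) = -9/4 + 9*U + 5*R/2 (a(R, U) = -9/4 + ((-3/2 + (½)*4² - 1*4)*R + 9*U) = -9/4 + ((-3/2 + (½)*16 - 4)*R + 9*U) = -9/4 + ((-3/2 + 8 - 4)*R + 9*U) = -9/4 + (5*R/2 + 9*U) = -9/4 + (9*U + 5*R/2) = -9/4 + 9*U + 5*R/2)
-14*a(5, 6) - 333 = -14*(-9/4 + 9*6 + (5/2)*5) - 333 = -14*(-9/4 + 54 + 25/2) - 333 = -14*257/4 - 333 = -1799/2 - 333 = -2465/2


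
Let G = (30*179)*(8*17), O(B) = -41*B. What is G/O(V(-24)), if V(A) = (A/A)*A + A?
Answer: 15215/41 ≈ 371.10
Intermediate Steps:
V(A) = 2*A (V(A) = 1*A + A = A + A = 2*A)
G = 730320 (G = 5370*136 = 730320)
G/O(V(-24)) = 730320/((-82*(-24))) = 730320/((-41*(-48))) = 730320/1968 = 730320*(1/1968) = 15215/41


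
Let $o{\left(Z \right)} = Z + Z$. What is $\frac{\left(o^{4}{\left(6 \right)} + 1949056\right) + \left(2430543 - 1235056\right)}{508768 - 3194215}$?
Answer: $- \frac{1055093}{895149} \approx -1.1787$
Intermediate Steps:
$o{\left(Z \right)} = 2 Z$
$\frac{\left(o^{4}{\left(6 \right)} + 1949056\right) + \left(2430543 - 1235056\right)}{508768 - 3194215} = \frac{\left(\left(2 \cdot 6\right)^{4} + 1949056\right) + \left(2430543 - 1235056\right)}{508768 - 3194215} = \frac{\left(12^{4} + 1949056\right) + 1195487}{-2685447} = \left(\left(20736 + 1949056\right) + 1195487\right) \left(- \frac{1}{2685447}\right) = \left(1969792 + 1195487\right) \left(- \frac{1}{2685447}\right) = 3165279 \left(- \frac{1}{2685447}\right) = - \frac{1055093}{895149}$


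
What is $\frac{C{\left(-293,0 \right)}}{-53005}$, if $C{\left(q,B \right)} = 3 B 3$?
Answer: $0$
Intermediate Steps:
$C{\left(q,B \right)} = 9 B$
$\frac{C{\left(-293,0 \right)}}{-53005} = \frac{9 \cdot 0}{-53005} = 0 \left(- \frac{1}{53005}\right) = 0$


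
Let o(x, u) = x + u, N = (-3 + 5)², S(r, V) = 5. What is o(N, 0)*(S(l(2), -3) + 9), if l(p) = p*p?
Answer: 56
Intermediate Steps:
l(p) = p²
N = 4 (N = 2² = 4)
o(x, u) = u + x
o(N, 0)*(S(l(2), -3) + 9) = (0 + 4)*(5 + 9) = 4*14 = 56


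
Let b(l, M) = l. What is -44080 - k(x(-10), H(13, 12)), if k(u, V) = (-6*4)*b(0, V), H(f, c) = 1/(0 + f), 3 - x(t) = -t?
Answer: -44080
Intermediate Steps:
x(t) = 3 + t (x(t) = 3 - (-1)*t = 3 + t)
H(f, c) = 1/f
k(u, V) = 0 (k(u, V) = -6*4*0 = -24*0 = 0)
-44080 - k(x(-10), H(13, 12)) = -44080 - 1*0 = -44080 + 0 = -44080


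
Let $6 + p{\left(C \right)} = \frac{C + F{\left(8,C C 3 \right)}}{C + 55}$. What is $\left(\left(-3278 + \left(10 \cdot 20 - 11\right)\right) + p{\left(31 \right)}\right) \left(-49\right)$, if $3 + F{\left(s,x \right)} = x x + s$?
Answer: $- \frac{394232195}{86} \approx -4.5841 \cdot 10^{6}$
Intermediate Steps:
$F{\left(s,x \right)} = -3 + s + x^{2}$ ($F{\left(s,x \right)} = -3 + \left(x x + s\right) = -3 + \left(x^{2} + s\right) = -3 + \left(s + x^{2}\right) = -3 + s + x^{2}$)
$p{\left(C \right)} = -6 + \frac{5 + C + 9 C^{4}}{55 + C}$ ($p{\left(C \right)} = -6 + \frac{C + \left(-3 + 8 + \left(C C 3\right)^{2}\right)}{C + 55} = -6 + \frac{C + \left(-3 + 8 + \left(C^{2} \cdot 3\right)^{2}\right)}{55 + C} = -6 + \frac{C + \left(-3 + 8 + \left(3 C^{2}\right)^{2}\right)}{55 + C} = -6 + \frac{C + \left(-3 + 8 + 9 C^{4}\right)}{55 + C} = -6 + \frac{C + \left(5 + 9 C^{4}\right)}{55 + C} = -6 + \frac{5 + C + 9 C^{4}}{55 + C}$)
$\left(\left(-3278 + \left(10 \cdot 20 - 11\right)\right) + p{\left(31 \right)}\right) \left(-49\right) = \left(\left(-3278 + \left(10 \cdot 20 - 11\right)\right) + \frac{-325 - 155 + 9 \cdot 31^{4}}{55 + 31}\right) \left(-49\right) = \left(\left(-3278 + \left(200 - 11\right)\right) + \frac{-325 - 155 + 9 \cdot 923521}{86}\right) \left(-49\right) = \left(\left(-3278 + 189\right) + \frac{-325 - 155 + 8311689}{86}\right) \left(-49\right) = \left(-3089 + \frac{1}{86} \cdot 8311209\right) \left(-49\right) = \left(-3089 + \frac{8311209}{86}\right) \left(-49\right) = \frac{8045555}{86} \left(-49\right) = - \frac{394232195}{86}$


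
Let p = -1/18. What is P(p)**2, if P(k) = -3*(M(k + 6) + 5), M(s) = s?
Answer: 38809/36 ≈ 1078.0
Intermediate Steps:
p = -1/18 (p = -1*1/18 = -1/18 ≈ -0.055556)
P(k) = -33 - 3*k (P(k) = -3*((k + 6) + 5) = -3*((6 + k) + 5) = -3*(11 + k) = -33 - 3*k)
P(p)**2 = (-33 - 3*(-1/18))**2 = (-33 + 1/6)**2 = (-197/6)**2 = 38809/36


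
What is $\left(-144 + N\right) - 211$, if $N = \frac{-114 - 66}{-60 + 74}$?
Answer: $- \frac{2575}{7} \approx -367.86$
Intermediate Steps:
$N = - \frac{90}{7}$ ($N = - \frac{180}{14} = \left(-180\right) \frac{1}{14} = - \frac{90}{7} \approx -12.857$)
$\left(-144 + N\right) - 211 = \left(-144 - \frac{90}{7}\right) - 211 = - \frac{1098}{7} - 211 = - \frac{2575}{7}$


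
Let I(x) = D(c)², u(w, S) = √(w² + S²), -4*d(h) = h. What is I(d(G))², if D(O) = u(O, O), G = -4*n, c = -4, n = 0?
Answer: 1024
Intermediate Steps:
G = 0 (G = -4*0 = 0)
d(h) = -h/4
u(w, S) = √(S² + w²)
D(O) = √2*√(O²) (D(O) = √(O² + O²) = √(2*O²) = √2*√(O²))
I(x) = 32 (I(x) = (√2*√((-4)²))² = (√2*√16)² = (√2*4)² = (4*√2)² = 32)
I(d(G))² = 32² = 1024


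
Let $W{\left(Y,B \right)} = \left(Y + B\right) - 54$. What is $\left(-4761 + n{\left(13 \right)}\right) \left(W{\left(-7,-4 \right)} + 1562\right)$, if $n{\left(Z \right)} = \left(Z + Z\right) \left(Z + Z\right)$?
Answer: $-6115245$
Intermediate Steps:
$n{\left(Z \right)} = 4 Z^{2}$ ($n{\left(Z \right)} = 2 Z 2 Z = 4 Z^{2}$)
$W{\left(Y,B \right)} = -54 + B + Y$ ($W{\left(Y,B \right)} = \left(B + Y\right) - 54 = -54 + B + Y$)
$\left(-4761 + n{\left(13 \right)}\right) \left(W{\left(-7,-4 \right)} + 1562\right) = \left(-4761 + 4 \cdot 13^{2}\right) \left(\left(-54 - 4 - 7\right) + 1562\right) = \left(-4761 + 4 \cdot 169\right) \left(-65 + 1562\right) = \left(-4761 + 676\right) 1497 = \left(-4085\right) 1497 = -6115245$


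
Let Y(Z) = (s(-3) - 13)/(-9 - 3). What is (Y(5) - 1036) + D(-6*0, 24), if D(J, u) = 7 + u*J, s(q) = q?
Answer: -3083/3 ≈ -1027.7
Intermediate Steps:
Y(Z) = 4/3 (Y(Z) = (-3 - 13)/(-9 - 3) = -16/(-12) = -16*(-1/12) = 4/3)
D(J, u) = 7 + J*u
(Y(5) - 1036) + D(-6*0, 24) = (4/3 - 1036) + (7 - 6*0*24) = -3104/3 + (7 + 0*24) = -3104/3 + (7 + 0) = -3104/3 + 7 = -3083/3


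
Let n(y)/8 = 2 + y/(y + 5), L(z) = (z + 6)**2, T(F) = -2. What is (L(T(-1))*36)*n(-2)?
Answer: 6144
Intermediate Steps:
L(z) = (6 + z)**2
n(y) = 16 + 8*y/(5 + y) (n(y) = 8*(2 + y/(y + 5)) = 8*(2 + y/(5 + y)) = 16 + 8*y/(5 + y))
(L(T(-1))*36)*n(-2) = ((6 - 2)**2*36)*(8*(10 + 3*(-2))/(5 - 2)) = (4**2*36)*(8*(10 - 6)/3) = (16*36)*(8*(1/3)*4) = 576*(32/3) = 6144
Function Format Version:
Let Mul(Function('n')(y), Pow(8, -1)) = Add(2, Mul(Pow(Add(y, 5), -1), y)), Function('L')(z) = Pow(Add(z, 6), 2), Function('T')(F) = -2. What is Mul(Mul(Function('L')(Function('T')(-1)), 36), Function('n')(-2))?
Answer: 6144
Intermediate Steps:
Function('L')(z) = Pow(Add(6, z), 2)
Function('n')(y) = Add(16, Mul(8, y, Pow(Add(5, y), -1))) (Function('n')(y) = Mul(8, Add(2, Mul(Pow(Add(y, 5), -1), y))) = Mul(8, Add(2, Mul(Pow(Add(5, y), -1), y))) = Mul(8, Add(2, Mul(y, Pow(Add(5, y), -1)))) = Add(16, Mul(8, y, Pow(Add(5, y), -1))))
Mul(Mul(Function('L')(Function('T')(-1)), 36), Function('n')(-2)) = Mul(Mul(Pow(Add(6, -2), 2), 36), Mul(8, Pow(Add(5, -2), -1), Add(10, Mul(3, -2)))) = Mul(Mul(Pow(4, 2), 36), Mul(8, Pow(3, -1), Add(10, -6))) = Mul(Mul(16, 36), Mul(8, Rational(1, 3), 4)) = Mul(576, Rational(32, 3)) = 6144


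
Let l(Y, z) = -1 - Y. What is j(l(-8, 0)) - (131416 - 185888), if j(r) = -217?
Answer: 54255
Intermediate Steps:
j(l(-8, 0)) - (131416 - 185888) = -217 - (131416 - 185888) = -217 - 1*(-54472) = -217 + 54472 = 54255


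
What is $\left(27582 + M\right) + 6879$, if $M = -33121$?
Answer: $1340$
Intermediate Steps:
$\left(27582 + M\right) + 6879 = \left(27582 - 33121\right) + 6879 = -5539 + 6879 = 1340$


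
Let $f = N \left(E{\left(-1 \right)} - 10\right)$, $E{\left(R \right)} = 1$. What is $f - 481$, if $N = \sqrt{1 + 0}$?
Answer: $-490$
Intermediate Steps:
$N = 1$ ($N = \sqrt{1} = 1$)
$f = -9$ ($f = 1 \left(1 - 10\right) = 1 \left(-9\right) = -9$)
$f - 481 = -9 - 481 = -490$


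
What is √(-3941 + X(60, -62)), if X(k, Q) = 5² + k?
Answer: 4*I*√241 ≈ 62.097*I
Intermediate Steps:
X(k, Q) = 25 + k
√(-3941 + X(60, -62)) = √(-3941 + (25 + 60)) = √(-3941 + 85) = √(-3856) = 4*I*√241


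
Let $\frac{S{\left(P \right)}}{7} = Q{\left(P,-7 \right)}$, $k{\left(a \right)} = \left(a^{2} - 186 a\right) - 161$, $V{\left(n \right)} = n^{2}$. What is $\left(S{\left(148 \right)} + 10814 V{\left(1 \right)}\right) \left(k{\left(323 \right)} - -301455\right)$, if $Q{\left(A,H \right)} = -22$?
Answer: $3683509700$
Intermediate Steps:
$k{\left(a \right)} = -161 + a^{2} - 186 a$
$S{\left(P \right)} = -154$ ($S{\left(P \right)} = 7 \left(-22\right) = -154$)
$\left(S{\left(148 \right)} + 10814 V{\left(1 \right)}\right) \left(k{\left(323 \right)} - -301455\right) = \left(-154 + 10814 \cdot 1^{2}\right) \left(\left(-161 + 323^{2} - 60078\right) - -301455\right) = \left(-154 + 10814 \cdot 1\right) \left(\left(-161 + 104329 - 60078\right) + 301455\right) = \left(-154 + 10814\right) \left(44090 + 301455\right) = 10660 \cdot 345545 = 3683509700$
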